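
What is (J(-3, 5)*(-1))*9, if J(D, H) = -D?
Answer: -27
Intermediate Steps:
(J(-3, 5)*(-1))*9 = (-1*(-3)*(-1))*9 = (3*(-1))*9 = -3*9 = -27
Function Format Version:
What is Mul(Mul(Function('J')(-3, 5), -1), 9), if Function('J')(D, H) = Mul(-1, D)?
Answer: -27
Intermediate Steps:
Mul(Mul(Function('J')(-3, 5), -1), 9) = Mul(Mul(Mul(-1, -3), -1), 9) = Mul(Mul(3, -1), 9) = Mul(-3, 9) = -27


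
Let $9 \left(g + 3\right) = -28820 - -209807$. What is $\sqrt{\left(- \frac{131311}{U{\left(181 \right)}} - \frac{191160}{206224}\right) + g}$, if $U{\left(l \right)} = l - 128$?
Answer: $\frac{\sqrt{296142001959450102}}{4098702} \approx 132.77$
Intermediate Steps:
$U{\left(l \right)} = -128 + l$ ($U{\left(l \right)} = l - 128 = -128 + l$)
$g = \frac{60320}{3}$ ($g = -3 + \frac{-28820 - -209807}{9} = -3 + \frac{-28820 + 209807}{9} = -3 + \frac{1}{9} \cdot 180987 = -3 + \frac{60329}{3} = \frac{60320}{3} \approx 20107.0$)
$\sqrt{\left(- \frac{131311}{U{\left(181 \right)}} - \frac{191160}{206224}\right) + g} = \sqrt{\left(- \frac{131311}{-128 + 181} - \frac{191160}{206224}\right) + \frac{60320}{3}} = \sqrt{\left(- \frac{131311}{53} - \frac{23895}{25778}\right) + \frac{60320}{3}} = \sqrt{- \frac{3386201393}{1366234} + \frac{60320}{3}} = \sqrt{\frac{72252630701}{4098702}} = \frac{\sqrt{296142001959450102}}{4098702}$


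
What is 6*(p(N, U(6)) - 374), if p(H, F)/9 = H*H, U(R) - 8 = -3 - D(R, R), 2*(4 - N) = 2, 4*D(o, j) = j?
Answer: -1758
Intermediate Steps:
D(o, j) = j/4
N = 3 (N = 4 - 1/2*2 = 4 - 1 = 3)
U(R) = 5 - R/4 (U(R) = 8 + (-3 - R/4) = 5 - R/4)
p(H, F) = 9*H**2 (p(H, F) = 9*(H*H) = 9*H**2)
6*(p(N, U(6)) - 374) = 6*(9*3**2 - 374) = 6*(9*9 - 374) = 6*(81 - 374) = 6*(-293) = -1758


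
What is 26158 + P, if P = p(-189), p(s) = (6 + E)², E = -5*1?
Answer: 26159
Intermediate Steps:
E = -5
p(s) = 1 (p(s) = (6 - 5)² = 1² = 1)
P = 1
26158 + P = 26158 + 1 = 26159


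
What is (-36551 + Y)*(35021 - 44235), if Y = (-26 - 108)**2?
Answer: 171334330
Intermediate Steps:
Y = 17956 (Y = (-134)**2 = 17956)
(-36551 + Y)*(35021 - 44235) = (-36551 + 17956)*(35021 - 44235) = -18595*(-9214) = 171334330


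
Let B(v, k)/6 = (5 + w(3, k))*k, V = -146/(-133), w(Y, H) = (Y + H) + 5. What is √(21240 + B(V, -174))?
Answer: 6*√5259 ≈ 435.11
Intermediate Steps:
w(Y, H) = 5 + H + Y (w(Y, H) = (H + Y) + 5 = 5 + H + Y)
V = 146/133 (V = -146*(-1/133) = 146/133 ≈ 1.0977)
B(v, k) = 6*k*(13 + k) (B(v, k) = 6*((5 + (5 + k + 3))*k) = 6*((5 + (8 + k))*k) = 6*((13 + k)*k) = 6*(k*(13 + k)) = 6*k*(13 + k))
√(21240 + B(V, -174)) = √(21240 + 6*(-174)*(13 - 174)) = √(21240 + 6*(-174)*(-161)) = √(21240 + 168084) = √189324 = 6*√5259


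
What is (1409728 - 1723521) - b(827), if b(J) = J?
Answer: -314620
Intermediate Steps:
(1409728 - 1723521) - b(827) = (1409728 - 1723521) - 1*827 = -313793 - 827 = -314620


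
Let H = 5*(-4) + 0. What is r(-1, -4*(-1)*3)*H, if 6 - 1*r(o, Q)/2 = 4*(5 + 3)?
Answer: 1040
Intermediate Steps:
r(o, Q) = -52 (r(o, Q) = 12 - 8*(5 + 3) = 12 - 8*8 = 12 - 2*32 = 12 - 64 = -52)
H = -20 (H = -20 + 0 = -20)
r(-1, -4*(-1)*3)*H = -52*(-20) = 1040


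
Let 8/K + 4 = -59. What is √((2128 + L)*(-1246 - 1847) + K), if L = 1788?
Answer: 2*I*√1335368741/21 ≈ 3480.3*I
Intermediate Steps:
K = -8/63 (K = 8/(-4 - 59) = 8/(-63) = 8*(-1/63) = -8/63 ≈ -0.12698)
√((2128 + L)*(-1246 - 1847) + K) = √((2128 + 1788)*(-1246 - 1847) - 8/63) = √(3916*(-3093) - 8/63) = √(-12112188 - 8/63) = √(-763067852/63) = 2*I*√1335368741/21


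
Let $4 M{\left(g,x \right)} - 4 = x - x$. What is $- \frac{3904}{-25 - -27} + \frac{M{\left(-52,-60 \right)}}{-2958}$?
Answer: $- \frac{5774017}{2958} \approx -1952.0$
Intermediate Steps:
$M{\left(g,x \right)} = 1$ ($M{\left(g,x \right)} = 1 + \frac{x - x}{4} = 1 + \frac{1}{4} \cdot 0 = 1 + 0 = 1$)
$- \frac{3904}{-25 - -27} + \frac{M{\left(-52,-60 \right)}}{-2958} = - \frac{3904}{-25 - -27} + 1 \frac{1}{-2958} = - \frac{3904}{-25 + 27} + 1 \left(- \frac{1}{2958}\right) = - \frac{3904}{2} - \frac{1}{2958} = \left(-3904\right) \frac{1}{2} - \frac{1}{2958} = -1952 - \frac{1}{2958} = - \frac{5774017}{2958}$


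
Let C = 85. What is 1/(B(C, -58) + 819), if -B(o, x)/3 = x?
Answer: 1/993 ≈ 0.0010071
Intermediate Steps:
B(o, x) = -3*x
1/(B(C, -58) + 819) = 1/(-3*(-58) + 819) = 1/(174 + 819) = 1/993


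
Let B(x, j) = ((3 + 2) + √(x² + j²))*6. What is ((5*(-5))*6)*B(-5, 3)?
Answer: -4500 - 900*√34 ≈ -9747.9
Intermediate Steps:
B(x, j) = 30 + 6*√(j² + x²) (B(x, j) = (5 + √(j² + x²))*6 = 30 + 6*√(j² + x²))
((5*(-5))*6)*B(-5, 3) = ((5*(-5))*6)*(30 + 6*√(3² + (-5)²)) = (-25*6)*(30 + 6*√(9 + 25)) = -150*(30 + 6*√34) = -4500 - 900*√34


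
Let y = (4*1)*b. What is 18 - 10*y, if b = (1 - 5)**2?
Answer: -622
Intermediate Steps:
b = 16 (b = (-4)**2 = 16)
y = 64 (y = (4*1)*16 = 4*16 = 64)
18 - 10*y = 18 - 10*64 = 18 - 640 = -622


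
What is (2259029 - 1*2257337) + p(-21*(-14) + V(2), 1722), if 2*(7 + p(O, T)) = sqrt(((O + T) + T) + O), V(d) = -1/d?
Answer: 1685 + sqrt(4031)/2 ≈ 1716.7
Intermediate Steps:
p(O, T) = -7 + sqrt(2*O + 2*T)/2 (p(O, T) = -7 + sqrt(((O + T) + T) + O)/2 = -7 + sqrt((O + 2*T) + O)/2 = -7 + sqrt(2*O + 2*T)/2)
(2259029 - 1*2257337) + p(-21*(-14) + V(2), 1722) = (2259029 - 1*2257337) + (-7 + sqrt(2*(-21*(-14) - 1/2) + 2*1722)/2) = (2259029 - 2257337) + (-7 + sqrt(2*(294 - 1*1/2) + 3444)/2) = 1692 + (-7 + sqrt(2*(294 - 1/2) + 3444)/2) = 1692 + (-7 + sqrt(2*(587/2) + 3444)/2) = 1692 + (-7 + sqrt(587 + 3444)/2) = 1692 + (-7 + sqrt(4031)/2) = 1685 + sqrt(4031)/2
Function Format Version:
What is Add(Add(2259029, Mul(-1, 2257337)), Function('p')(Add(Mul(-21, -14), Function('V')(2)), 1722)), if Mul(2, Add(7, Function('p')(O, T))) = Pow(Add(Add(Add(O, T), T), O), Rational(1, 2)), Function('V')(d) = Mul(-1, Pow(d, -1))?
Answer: Add(1685, Mul(Rational(1, 2), Pow(4031, Rational(1, 2)))) ≈ 1716.7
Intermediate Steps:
Function('p')(O, T) = Add(-7, Mul(Rational(1, 2), Pow(Add(Mul(2, O), Mul(2, T)), Rational(1, 2)))) (Function('p')(O, T) = Add(-7, Mul(Rational(1, 2), Pow(Add(Add(Add(O, T), T), O), Rational(1, 2)))) = Add(-7, Mul(Rational(1, 2), Pow(Add(Add(O, Mul(2, T)), O), Rational(1, 2)))) = Add(-7, Mul(Rational(1, 2), Pow(Add(Mul(2, O), Mul(2, T)), Rational(1, 2)))))
Add(Add(2259029, Mul(-1, 2257337)), Function('p')(Add(Mul(-21, -14), Function('V')(2)), 1722)) = Add(Add(2259029, Mul(-1, 2257337)), Add(-7, Mul(Rational(1, 2), Pow(Add(Mul(2, Add(Mul(-21, -14), Mul(-1, Pow(2, -1)))), Mul(2, 1722)), Rational(1, 2))))) = Add(Add(2259029, -2257337), Add(-7, Mul(Rational(1, 2), Pow(Add(Mul(2, Add(294, Mul(-1, Rational(1, 2)))), 3444), Rational(1, 2))))) = Add(1692, Add(-7, Mul(Rational(1, 2), Pow(Add(Mul(2, Add(294, Rational(-1, 2))), 3444), Rational(1, 2))))) = Add(1692, Add(-7, Mul(Rational(1, 2), Pow(Add(Mul(2, Rational(587, 2)), 3444), Rational(1, 2))))) = Add(1692, Add(-7, Mul(Rational(1, 2), Pow(Add(587, 3444), Rational(1, 2))))) = Add(1692, Add(-7, Mul(Rational(1, 2), Pow(4031, Rational(1, 2))))) = Add(1685, Mul(Rational(1, 2), Pow(4031, Rational(1, 2))))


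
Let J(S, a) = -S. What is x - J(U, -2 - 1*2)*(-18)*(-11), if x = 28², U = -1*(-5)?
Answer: 1774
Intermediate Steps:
U = 5
x = 784
x - J(U, -2 - 1*2)*(-18)*(-11) = 784 - -1*5*(-18)*(-11) = 784 - (-5*(-18))*(-11) = 784 - 90*(-11) = 784 - 1*(-990) = 784 + 990 = 1774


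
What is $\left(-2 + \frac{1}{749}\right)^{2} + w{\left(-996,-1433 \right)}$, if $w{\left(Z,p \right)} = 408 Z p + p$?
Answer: $\frac{326684298635920}{561001} \approx 5.8232 \cdot 10^{8}$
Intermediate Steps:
$w{\left(Z,p \right)} = p + 408 Z p$ ($w{\left(Z,p \right)} = 408 Z p + p = p + 408 Z p$)
$\left(-2 + \frac{1}{749}\right)^{2} + w{\left(-996,-1433 \right)} = \left(-2 + \frac{1}{749}\right)^{2} - 1433 \left(1 + 408 \left(-996\right)\right) = \left(-2 + \frac{1}{749}\right)^{2} - 1433 \left(1 - 406368\right) = \left(- \frac{1497}{749}\right)^{2} - -582323911 = \frac{2241009}{561001} + 582323911 = \frac{326684298635920}{561001}$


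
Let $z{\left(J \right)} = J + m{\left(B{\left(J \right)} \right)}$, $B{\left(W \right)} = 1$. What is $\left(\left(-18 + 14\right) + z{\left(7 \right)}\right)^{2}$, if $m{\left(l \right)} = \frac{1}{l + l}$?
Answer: $\frac{49}{4} \approx 12.25$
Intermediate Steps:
$m{\left(l \right)} = \frac{1}{2 l}$
$z{\left(J \right)} = \frac{1}{2} + J$ ($z{\left(J \right)} = J + \frac{1}{2 \cdot 1} = J + \frac{1}{2} \cdot 1 = J + \frac{1}{2} = \frac{1}{2} + J$)
$\left(\left(-18 + 14\right) + z{\left(7 \right)}\right)^{2} = \left(\left(-18 + 14\right) + \left(\frac{1}{2} + 7\right)\right)^{2} = \left(-4 + \frac{15}{2}\right)^{2} = \left(\frac{7}{2}\right)^{2} = \frac{49}{4}$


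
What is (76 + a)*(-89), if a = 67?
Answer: -12727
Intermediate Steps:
(76 + a)*(-89) = (76 + 67)*(-89) = 143*(-89) = -12727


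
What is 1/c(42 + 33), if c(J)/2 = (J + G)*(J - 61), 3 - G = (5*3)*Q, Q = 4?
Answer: 1/504 ≈ 0.0019841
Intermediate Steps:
G = -57 (G = 3 - 5*3*4 = 3 - 15*4 = 3 - 1*60 = 3 - 60 = -57)
c(J) = 2*(-61 + J)*(-57 + J) (c(J) = 2*((J - 57)*(J - 61)) = 2*((-57 + J)*(-61 + J)) = 2*((-61 + J)*(-57 + J)) = 2*(-61 + J)*(-57 + J))
1/c(42 + 33) = 1/(6954 - 236*(42 + 33) + 2*(42 + 33)²) = 1/(6954 - 236*75 + 2*75²) = 1/(6954 - 17700 + 2*5625) = 1/(6954 - 17700 + 11250) = 1/504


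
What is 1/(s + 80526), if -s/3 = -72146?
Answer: 1/296964 ≈ 3.3674e-6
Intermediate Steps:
s = 216438 (s = -3*(-72146) = 216438)
1/(s + 80526) = 1/(216438 + 80526) = 1/296964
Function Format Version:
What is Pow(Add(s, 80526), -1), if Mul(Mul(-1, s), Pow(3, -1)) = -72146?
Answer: Rational(1, 296964) ≈ 3.3674e-6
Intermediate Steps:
s = 216438 (s = Mul(-3, -72146) = 216438)
Pow(Add(s, 80526), -1) = Pow(Add(216438, 80526), -1) = Pow(296964, -1) = Rational(1, 296964)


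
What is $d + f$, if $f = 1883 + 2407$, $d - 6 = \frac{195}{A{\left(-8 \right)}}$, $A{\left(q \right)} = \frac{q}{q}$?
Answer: $4491$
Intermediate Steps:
$A{\left(q \right)} = 1$
$d = 201$ ($d = 6 + \frac{195}{1} = 6 + 195 \cdot 1 = 6 + 195 = 201$)
$f = 4290$
$d + f = 201 + 4290 = 4491$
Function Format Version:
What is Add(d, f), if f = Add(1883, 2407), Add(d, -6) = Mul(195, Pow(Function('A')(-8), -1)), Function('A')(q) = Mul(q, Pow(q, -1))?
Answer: 4491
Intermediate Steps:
Function('A')(q) = 1
d = 201 (d = Add(6, Mul(195, Pow(1, -1))) = Add(6, Mul(195, 1)) = Add(6, 195) = 201)
f = 4290
Add(d, f) = Add(201, 4290) = 4491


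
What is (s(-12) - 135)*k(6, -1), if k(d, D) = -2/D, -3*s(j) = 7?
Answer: -824/3 ≈ -274.67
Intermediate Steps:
s(j) = -7/3 (s(j) = -⅓*7 = -7/3)
(s(-12) - 135)*k(6, -1) = (-7/3 - 135)*(-2/(-1)) = -(-824)*(-1)/3 = -412/3*2 = -824/3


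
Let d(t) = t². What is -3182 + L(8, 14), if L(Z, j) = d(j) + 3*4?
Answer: -2974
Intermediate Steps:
L(Z, j) = 12 + j² (L(Z, j) = j² + 3*4 = j² + 12 = 12 + j²)
-3182 + L(8, 14) = -3182 + (12 + 14²) = -3182 + (12 + 196) = -3182 + 208 = -2974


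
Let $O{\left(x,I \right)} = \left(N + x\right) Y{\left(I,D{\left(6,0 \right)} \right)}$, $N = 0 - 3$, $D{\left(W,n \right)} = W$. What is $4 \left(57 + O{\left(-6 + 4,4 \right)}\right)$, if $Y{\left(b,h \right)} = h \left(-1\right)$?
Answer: $348$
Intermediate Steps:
$Y{\left(b,h \right)} = - h$
$N = -3$
$O{\left(x,I \right)} = 18 - 6 x$ ($O{\left(x,I \right)} = \left(-3 + x\right) \left(\left(-1\right) 6\right) = \left(-3 + x\right) \left(-6\right) = 18 - 6 x$)
$4 \left(57 + O{\left(-6 + 4,4 \right)}\right) = 4 \left(57 + \left(18 - 6 \left(-6 + 4\right)\right)\right) = 4 \left(57 + \left(18 - -12\right)\right) = 4 \left(57 + \left(18 + 12\right)\right) = 4 \left(57 + 30\right) = 4 \cdot 87 = 348$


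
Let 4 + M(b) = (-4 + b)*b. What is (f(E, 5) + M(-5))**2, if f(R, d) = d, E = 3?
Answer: 2116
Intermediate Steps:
M(b) = -4 + b*(-4 + b) (M(b) = -4 + (-4 + b)*b = -4 + b*(-4 + b))
(f(E, 5) + M(-5))**2 = (5 + (-4 + (-5)**2 - 4*(-5)))**2 = (5 + (-4 + 25 + 20))**2 = (5 + 41)**2 = 46**2 = 2116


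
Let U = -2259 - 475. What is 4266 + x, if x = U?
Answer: 1532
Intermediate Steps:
U = -2734
x = -2734
4266 + x = 4266 - 2734 = 1532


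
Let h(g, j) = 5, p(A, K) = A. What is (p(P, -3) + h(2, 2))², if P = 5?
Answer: 100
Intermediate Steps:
(p(P, -3) + h(2, 2))² = (5 + 5)² = 10² = 100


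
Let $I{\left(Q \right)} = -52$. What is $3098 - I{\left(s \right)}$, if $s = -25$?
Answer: $3150$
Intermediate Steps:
$3098 - I{\left(s \right)} = 3098 - -52 = 3098 + 52 = 3150$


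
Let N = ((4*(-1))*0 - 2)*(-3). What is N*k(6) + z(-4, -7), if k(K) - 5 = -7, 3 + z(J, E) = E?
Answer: -22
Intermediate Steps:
z(J, E) = -3 + E
k(K) = -2 (k(K) = 5 - 7 = -2)
N = 6 (N = (-4*0 - 2)*(-3) = (0 - 2)*(-3) = -2*(-3) = 6)
N*k(6) + z(-4, -7) = 6*(-2) + (-3 - 7) = -12 - 10 = -22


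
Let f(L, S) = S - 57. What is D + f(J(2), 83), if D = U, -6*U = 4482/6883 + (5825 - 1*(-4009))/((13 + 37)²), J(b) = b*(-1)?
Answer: 434246263/17207500 ≈ 25.236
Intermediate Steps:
J(b) = -b
f(L, S) = -57 + S
U = -13148737/17207500 (U = -(4482/6883 + (5825 - 1*(-4009))/((13 + 37)²))/6 = -(4482*(1/6883) + (5825 + 4009)/(50²))/6 = -(4482/6883 + 9834/2500)/6 = -(4482/6883 + 9834*(1/2500))/6 = -(4482/6883 + 4917/1250)/6 = -⅙*39446211/8603750 = -13148737/17207500 ≈ -0.76413)
D = -13148737/17207500 ≈ -0.76413
D + f(J(2), 83) = -13148737/17207500 + (-57 + 83) = -13148737/17207500 + 26 = 434246263/17207500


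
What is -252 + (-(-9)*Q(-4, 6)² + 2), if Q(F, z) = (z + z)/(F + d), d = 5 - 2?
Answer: 1046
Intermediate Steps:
d = 3
Q(F, z) = 2*z/(3 + F) (Q(F, z) = (z + z)/(F + 3) = (2*z)/(3 + F) = 2*z/(3 + F))
-252 + (-(-9)*Q(-4, 6)² + 2) = -252 + (-(-9)*(2*6/(3 - 4))² + 2) = -252 + (-(-9)*(2*6/(-1))² + 2) = -252 + (-(-9)*(2*6*(-1))² + 2) = -252 + (-(-9)*(-12)² + 2) = -252 + (-(-9)*144 + 2) = -252 + (-9*(-144) + 2) = -252 + (1296 + 2) = -252 + 1298 = 1046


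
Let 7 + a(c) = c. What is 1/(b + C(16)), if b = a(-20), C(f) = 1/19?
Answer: -19/512 ≈ -0.037109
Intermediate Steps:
a(c) = -7 + c
C(f) = 1/19
b = -27 (b = -7 - 20 = -27)
1/(b + C(16)) = 1/(-27 + 1/19) = 1/(-512/19) = -19/512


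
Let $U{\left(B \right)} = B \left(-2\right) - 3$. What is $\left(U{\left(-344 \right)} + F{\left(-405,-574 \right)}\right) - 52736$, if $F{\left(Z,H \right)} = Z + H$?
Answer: $-53030$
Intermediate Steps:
$F{\left(Z,H \right)} = H + Z$
$U{\left(B \right)} = -3 - 2 B$ ($U{\left(B \right)} = - 2 B - 3 = -3 - 2 B$)
$\left(U{\left(-344 \right)} + F{\left(-405,-574 \right)}\right) - 52736 = \left(\left(-3 - -688\right) - 979\right) - 52736 = \left(\left(-3 + 688\right) - 979\right) - 52736 = \left(685 - 979\right) - 52736 = -294 - 52736 = -53030$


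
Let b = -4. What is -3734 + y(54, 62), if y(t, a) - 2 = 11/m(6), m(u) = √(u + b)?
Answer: -3732 + 11*√2/2 ≈ -3724.2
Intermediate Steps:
m(u) = √(-4 + u) (m(u) = √(u - 4) = √(-4 + u))
y(t, a) = 2 + 11*√2/2 (y(t, a) = 2 + 11/(√(-4 + 6)) = 2 + 11/(√2) = 2 + 11*(√2/2) = 2 + 11*√2/2)
-3734 + y(54, 62) = -3734 + (2 + 11*√2/2) = -3732 + 11*√2/2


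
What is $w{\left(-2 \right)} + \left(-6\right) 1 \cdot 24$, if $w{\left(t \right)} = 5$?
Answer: $-139$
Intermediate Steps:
$w{\left(-2 \right)} + \left(-6\right) 1 \cdot 24 = 5 + \left(-6\right) 1 \cdot 24 = 5 - 144 = -139$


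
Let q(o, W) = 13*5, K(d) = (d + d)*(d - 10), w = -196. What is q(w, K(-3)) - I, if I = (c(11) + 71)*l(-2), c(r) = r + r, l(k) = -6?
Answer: 623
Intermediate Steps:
c(r) = 2*r
I = -558 (I = (2*11 + 71)*(-6) = (22 + 71)*(-6) = 93*(-6) = -558)
K(d) = 2*d*(-10 + d) (K(d) = (2*d)*(-10 + d) = 2*d*(-10 + d))
q(o, W) = 65
q(w, K(-3)) - I = 65 - 1*(-558) = 65 + 558 = 623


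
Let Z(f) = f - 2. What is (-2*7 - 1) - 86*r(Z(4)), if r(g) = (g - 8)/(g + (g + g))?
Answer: 71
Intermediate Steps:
Z(f) = -2 + f
r(g) = (-8 + g)/(3*g) (r(g) = (-8 + g)/(g + 2*g) = (-8 + g)/((3*g)) = (-8 + g)*(1/(3*g)) = (-8 + g)/(3*g))
(-2*7 - 1) - 86*r(Z(4)) = (-2*7 - 1) - 86*(-8 + (-2 + 4))/(3*(-2 + 4)) = (-14 - 1) - 86*(-8 + 2)/(3*2) = -15 - 86*(-6)/(3*2) = -15 - 86*(-1) = -15 + 86 = 71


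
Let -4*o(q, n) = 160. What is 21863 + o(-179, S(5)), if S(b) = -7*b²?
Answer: 21823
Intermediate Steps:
o(q, n) = -40 (o(q, n) = -¼*160 = -40)
21863 + o(-179, S(5)) = 21863 - 40 = 21823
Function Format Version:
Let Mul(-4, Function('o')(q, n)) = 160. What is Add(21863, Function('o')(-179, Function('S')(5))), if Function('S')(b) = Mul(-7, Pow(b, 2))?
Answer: 21823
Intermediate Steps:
Function('o')(q, n) = -40 (Function('o')(q, n) = Mul(Rational(-1, 4), 160) = -40)
Add(21863, Function('o')(-179, Function('S')(5))) = Add(21863, -40) = 21823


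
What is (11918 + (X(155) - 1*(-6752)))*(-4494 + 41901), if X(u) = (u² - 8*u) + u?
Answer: 1556505270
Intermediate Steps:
X(u) = u² - 7*u
(11918 + (X(155) - 1*(-6752)))*(-4494 + 41901) = (11918 + (155*(-7 + 155) - 1*(-6752)))*(-4494 + 41901) = (11918 + (155*148 + 6752))*37407 = (11918 + (22940 + 6752))*37407 = (11918 + 29692)*37407 = 41610*37407 = 1556505270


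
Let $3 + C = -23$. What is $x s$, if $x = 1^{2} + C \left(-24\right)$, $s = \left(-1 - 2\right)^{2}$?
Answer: $5625$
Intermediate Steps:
$C = -26$ ($C = -3 - 23 = -26$)
$s = 9$ ($s = \left(-3\right)^{2} = 9$)
$x = 625$ ($x = 1^{2} - -624 = 1 + 624 = 625$)
$x s = 625 \cdot 9 = 5625$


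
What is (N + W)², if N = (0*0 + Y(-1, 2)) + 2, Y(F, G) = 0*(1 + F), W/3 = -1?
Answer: 1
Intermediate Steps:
W = -3 (W = 3*(-1) = -3)
Y(F, G) = 0
N = 2 (N = (0*0 + 0) + 2 = (0 + 0) + 2 = 0 + 2 = 2)
(N + W)² = (2 - 3)² = (-1)² = 1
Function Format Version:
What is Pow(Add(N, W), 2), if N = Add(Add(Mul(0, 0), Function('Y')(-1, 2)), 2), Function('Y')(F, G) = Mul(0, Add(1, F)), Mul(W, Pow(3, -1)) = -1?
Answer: 1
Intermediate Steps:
W = -3 (W = Mul(3, -1) = -3)
Function('Y')(F, G) = 0
N = 2 (N = Add(Add(Mul(0, 0), 0), 2) = Add(Add(0, 0), 2) = Add(0, 2) = 2)
Pow(Add(N, W), 2) = Pow(Add(2, -3), 2) = Pow(-1, 2) = 1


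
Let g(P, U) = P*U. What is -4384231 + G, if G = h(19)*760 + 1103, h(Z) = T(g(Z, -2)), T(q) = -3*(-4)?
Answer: -4374008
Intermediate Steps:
T(q) = 12
h(Z) = 12
G = 10223 (G = 12*760 + 1103 = 9120 + 1103 = 10223)
-4384231 + G = -4384231 + 10223 = -4374008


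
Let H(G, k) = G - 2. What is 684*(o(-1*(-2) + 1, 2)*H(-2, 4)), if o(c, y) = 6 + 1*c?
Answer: -24624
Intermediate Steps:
H(G, k) = -2 + G
o(c, y) = 6 + c
684*(o(-1*(-2) + 1, 2)*H(-2, 4)) = 684*((6 + (-1*(-2) + 1))*(-2 - 2)) = 684*((6 + (2 + 1))*(-4)) = 684*((6 + 3)*(-4)) = 684*(9*(-4)) = 684*(-36) = -24624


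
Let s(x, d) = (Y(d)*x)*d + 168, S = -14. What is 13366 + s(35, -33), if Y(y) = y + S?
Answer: 67819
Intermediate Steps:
Y(y) = -14 + y (Y(y) = y - 14 = -14 + y)
s(x, d) = 168 + d*x*(-14 + d) (s(x, d) = ((-14 + d)*x)*d + 168 = (x*(-14 + d))*d + 168 = d*x*(-14 + d) + 168 = 168 + d*x*(-14 + d))
13366 + s(35, -33) = 13366 + (168 - 33*35*(-14 - 33)) = 13366 + (168 - 33*35*(-47)) = 13366 + (168 + 54285) = 13366 + 54453 = 67819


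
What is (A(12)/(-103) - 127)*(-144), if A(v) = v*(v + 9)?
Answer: 1919952/103 ≈ 18640.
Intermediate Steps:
A(v) = v*(9 + v)
(A(12)/(-103) - 127)*(-144) = ((12*(9 + 12))/(-103) - 127)*(-144) = ((12*21)*(-1/103) - 127)*(-144) = (252*(-1/103) - 127)*(-144) = (-252/103 - 127)*(-144) = -13333/103*(-144) = 1919952/103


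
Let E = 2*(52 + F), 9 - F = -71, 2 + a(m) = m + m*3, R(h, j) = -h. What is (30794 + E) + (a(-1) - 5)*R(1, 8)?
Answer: 31069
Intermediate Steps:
a(m) = -2 + 4*m (a(m) = -2 + (m + m*3) = -2 + (m + 3*m) = -2 + 4*m)
F = 80 (F = 9 - 1*(-71) = 9 + 71 = 80)
E = 264 (E = 2*(52 + 80) = 2*132 = 264)
(30794 + E) + (a(-1) - 5)*R(1, 8) = (30794 + 264) + ((-2 + 4*(-1)) - 5)*(-1*1) = 31058 + ((-2 - 4) - 5)*(-1) = 31058 + (-6 - 5)*(-1) = 31058 - 11*(-1) = 31058 + 11 = 31069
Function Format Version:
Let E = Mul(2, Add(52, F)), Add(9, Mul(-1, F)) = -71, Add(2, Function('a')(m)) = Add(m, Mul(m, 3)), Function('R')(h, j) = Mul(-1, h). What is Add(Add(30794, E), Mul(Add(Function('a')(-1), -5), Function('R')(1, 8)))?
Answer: 31069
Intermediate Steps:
Function('a')(m) = Add(-2, Mul(4, m)) (Function('a')(m) = Add(-2, Add(m, Mul(m, 3))) = Add(-2, Add(m, Mul(3, m))) = Add(-2, Mul(4, m)))
F = 80 (F = Add(9, Mul(-1, -71)) = Add(9, 71) = 80)
E = 264 (E = Mul(2, Add(52, 80)) = Mul(2, 132) = 264)
Add(Add(30794, E), Mul(Add(Function('a')(-1), -5), Function('R')(1, 8))) = Add(Add(30794, 264), Mul(Add(Add(-2, Mul(4, -1)), -5), Mul(-1, 1))) = Add(31058, Mul(Add(Add(-2, -4), -5), -1)) = Add(31058, Mul(Add(-6, -5), -1)) = Add(31058, Mul(-11, -1)) = Add(31058, 11) = 31069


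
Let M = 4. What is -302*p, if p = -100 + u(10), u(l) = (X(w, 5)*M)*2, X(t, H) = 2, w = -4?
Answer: 25368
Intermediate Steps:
u(l) = 16 (u(l) = (2*4)*2 = 8*2 = 16)
p = -84 (p = -100 + 16 = -84)
-302*p = -302*(-84) = 25368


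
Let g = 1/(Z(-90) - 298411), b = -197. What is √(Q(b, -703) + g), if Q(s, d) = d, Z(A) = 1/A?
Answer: I*√507072472215708133/26856991 ≈ 26.514*I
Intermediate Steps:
Z(A) = 1/A
g = -90/26856991 (g = 1/(1/(-90) - 298411) = 1/(-1/90 - 298411) = 1/(-26856991/90) = -90/26856991 ≈ -3.3511e-6)
√(Q(b, -703) + g) = √(-703 - 90/26856991) = √(-18880464763/26856991) = I*√507072472215708133/26856991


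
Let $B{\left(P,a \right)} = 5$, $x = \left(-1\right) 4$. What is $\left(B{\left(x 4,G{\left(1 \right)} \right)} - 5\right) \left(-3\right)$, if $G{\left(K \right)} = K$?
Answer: $0$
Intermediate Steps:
$x = -4$
$\left(B{\left(x 4,G{\left(1 \right)} \right)} - 5\right) \left(-3\right) = \left(5 - 5\right) \left(-3\right) = 0 \left(-3\right) = 0$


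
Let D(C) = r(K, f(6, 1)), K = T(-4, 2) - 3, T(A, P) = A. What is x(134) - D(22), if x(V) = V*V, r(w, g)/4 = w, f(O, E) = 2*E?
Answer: 17984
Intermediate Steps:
K = -7 (K = -4 - 3 = -7)
r(w, g) = 4*w
D(C) = -28 (D(C) = 4*(-7) = -28)
x(V) = V**2
x(134) - D(22) = 134**2 - 1*(-28) = 17956 + 28 = 17984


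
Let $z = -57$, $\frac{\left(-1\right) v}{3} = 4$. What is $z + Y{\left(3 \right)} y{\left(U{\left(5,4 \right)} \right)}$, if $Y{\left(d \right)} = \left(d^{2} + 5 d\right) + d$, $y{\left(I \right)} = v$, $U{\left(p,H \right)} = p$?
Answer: $-381$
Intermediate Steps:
$v = -12$ ($v = \left(-3\right) 4 = -12$)
$y{\left(I \right)} = -12$
$Y{\left(d \right)} = d^{2} + 6 d$
$z + Y{\left(3 \right)} y{\left(U{\left(5,4 \right)} \right)} = -57 + 3 \left(6 + 3\right) \left(-12\right) = -57 + 3 \cdot 9 \left(-12\right) = -57 + 27 \left(-12\right) = -57 - 324 = -381$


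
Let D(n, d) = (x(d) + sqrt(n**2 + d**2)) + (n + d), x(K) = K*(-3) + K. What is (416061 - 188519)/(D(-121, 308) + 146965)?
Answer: 4763299216/3067527113 - 357566*sqrt(905)/3067527113 ≈ 1.5493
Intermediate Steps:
x(K) = -2*K (x(K) = -3*K + K = -2*K)
D(n, d) = n + sqrt(d**2 + n**2) - d (D(n, d) = (-2*d + sqrt(n**2 + d**2)) + (n + d) = (-2*d + sqrt(d**2 + n**2)) + (d + n) = (sqrt(d**2 + n**2) - 2*d) + (d + n) = n + sqrt(d**2 + n**2) - d)
(416061 - 188519)/(D(-121, 308) + 146965) = (416061 - 188519)/((-121 + sqrt(308**2 + (-121)**2) - 1*308) + 146965) = 227542/((-121 + sqrt(94864 + 14641) - 308) + 146965) = 227542/((-121 + sqrt(109505) - 308) + 146965) = 227542/((-121 + 11*sqrt(905) - 308) + 146965) = 227542/((-429 + 11*sqrt(905)) + 146965) = 227542/(146536 + 11*sqrt(905))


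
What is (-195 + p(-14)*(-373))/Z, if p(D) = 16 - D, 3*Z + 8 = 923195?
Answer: -11385/307729 ≈ -0.036997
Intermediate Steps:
Z = 307729 (Z = -8/3 + (1/3)*923195 = -8/3 + 923195/3 = 307729)
(-195 + p(-14)*(-373))/Z = (-195 + (16 - 1*(-14))*(-373))/307729 = (-195 + (16 + 14)*(-373))*(1/307729) = (-195 + 30*(-373))*(1/307729) = (-195 - 11190)*(1/307729) = -11385*1/307729 = -11385/307729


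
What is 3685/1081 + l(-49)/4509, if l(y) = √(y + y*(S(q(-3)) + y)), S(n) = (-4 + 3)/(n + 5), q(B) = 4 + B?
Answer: 3685/1081 + 119*√6/27054 ≈ 3.4197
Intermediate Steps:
S(n) = -1/(5 + n)
l(y) = √(y + y*(-⅙ + y)) (l(y) = √(y + y*(-1/(5 + (4 - 3)) + y)) = √(y + y*(-1/(5 + 1) + y)) = √(y + y*(-1/6 + y)) = √(y + y*(-1*⅙ + y)) = √(y + y*(-⅙ + y)))
3685/1081 + l(-49)/4509 = 3685/1081 + (√6*√(-49*(5 + 6*(-49)))/6)/4509 = 3685*(1/1081) + (√6*√(-49*(5 - 294))/6)*(1/4509) = 3685/1081 + (√6*√(-49*(-289))/6)*(1/4509) = 3685/1081 + (√6*√14161/6)*(1/4509) = 3685/1081 + ((⅙)*√6*119)*(1/4509) = 3685/1081 + (119*√6/6)*(1/4509) = 3685/1081 + 119*√6/27054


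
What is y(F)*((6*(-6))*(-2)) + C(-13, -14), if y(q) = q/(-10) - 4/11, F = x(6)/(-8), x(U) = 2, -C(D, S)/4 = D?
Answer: 1519/55 ≈ 27.618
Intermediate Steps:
C(D, S) = -4*D
F = -¼ (F = 2/(-8) = 2*(-⅛) = -¼ ≈ -0.25000)
y(q) = -4/11 - q/10 (y(q) = q*(-⅒) - 4*1/11 = -q/10 - 4/11 = -4/11 - q/10)
y(F)*((6*(-6))*(-2)) + C(-13, -14) = (-4/11 - ⅒*(-¼))*((6*(-6))*(-2)) - 4*(-13) = (-4/11 + 1/40)*(-36*(-2)) + 52 = -149/440*72 + 52 = -1341/55 + 52 = 1519/55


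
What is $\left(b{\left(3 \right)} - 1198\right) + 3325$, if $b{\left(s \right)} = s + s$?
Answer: $2133$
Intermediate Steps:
$b{\left(s \right)} = 2 s$
$\left(b{\left(3 \right)} - 1198\right) + 3325 = \left(2 \cdot 3 - 1198\right) + 3325 = \left(6 - 1198\right) + 3325 = -1192 + 3325 = 2133$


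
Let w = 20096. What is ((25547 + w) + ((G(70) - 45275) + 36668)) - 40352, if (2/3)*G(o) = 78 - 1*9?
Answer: -6425/2 ≈ -3212.5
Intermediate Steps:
G(o) = 207/2 (G(o) = 3*(78 - 1*9)/2 = 3*(78 - 9)/2 = (3/2)*69 = 207/2)
((25547 + w) + ((G(70) - 45275) + 36668)) - 40352 = ((25547 + 20096) + ((207/2 - 45275) + 36668)) - 40352 = (45643 + (-90343/2 + 36668)) - 40352 = (45643 - 17007/2) - 40352 = 74279/2 - 40352 = -6425/2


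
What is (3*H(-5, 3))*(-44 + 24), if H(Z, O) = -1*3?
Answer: 180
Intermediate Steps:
H(Z, O) = -3
(3*H(-5, 3))*(-44 + 24) = (3*(-3))*(-44 + 24) = -9*(-20) = 180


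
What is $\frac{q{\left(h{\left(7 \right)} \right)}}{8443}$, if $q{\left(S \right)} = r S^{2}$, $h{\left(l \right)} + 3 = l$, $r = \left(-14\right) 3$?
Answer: $- \frac{672}{8443} \approx -0.079593$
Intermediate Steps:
$r = -42$
$h{\left(l \right)} = -3 + l$
$q{\left(S \right)} = - 42 S^{2}$
$\frac{q{\left(h{\left(7 \right)} \right)}}{8443} = \frac{\left(-42\right) \left(-3 + 7\right)^{2}}{8443} = - 42 \cdot 4^{2} \cdot \frac{1}{8443} = \left(-42\right) 16 \cdot \frac{1}{8443} = \left(-672\right) \frac{1}{8443} = - \frac{672}{8443}$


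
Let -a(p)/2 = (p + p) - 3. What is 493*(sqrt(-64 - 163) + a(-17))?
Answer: 36482 + 493*I*sqrt(227) ≈ 36482.0 + 7427.8*I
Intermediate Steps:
a(p) = 6 - 4*p (a(p) = -2*((p + p) - 3) = -2*(2*p - 3) = -2*(-3 + 2*p) = 6 - 4*p)
493*(sqrt(-64 - 163) + a(-17)) = 493*(sqrt(-64 - 163) + (6 - 4*(-17))) = 493*(sqrt(-227) + (6 + 68)) = 493*(I*sqrt(227) + 74) = 493*(74 + I*sqrt(227)) = 36482 + 493*I*sqrt(227)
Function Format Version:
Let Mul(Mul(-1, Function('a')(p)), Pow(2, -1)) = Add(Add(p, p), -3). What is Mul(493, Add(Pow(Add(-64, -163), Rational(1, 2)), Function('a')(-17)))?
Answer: Add(36482, Mul(493, I, Pow(227, Rational(1, 2)))) ≈ Add(36482., Mul(7427.8, I))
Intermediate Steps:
Function('a')(p) = Add(6, Mul(-4, p)) (Function('a')(p) = Mul(-2, Add(Add(p, p), -3)) = Mul(-2, Add(Mul(2, p), -3)) = Mul(-2, Add(-3, Mul(2, p))) = Add(6, Mul(-4, p)))
Mul(493, Add(Pow(Add(-64, -163), Rational(1, 2)), Function('a')(-17))) = Mul(493, Add(Pow(Add(-64, -163), Rational(1, 2)), Add(6, Mul(-4, -17)))) = Mul(493, Add(Pow(-227, Rational(1, 2)), Add(6, 68))) = Mul(493, Add(Mul(I, Pow(227, Rational(1, 2))), 74)) = Mul(493, Add(74, Mul(I, Pow(227, Rational(1, 2))))) = Add(36482, Mul(493, I, Pow(227, Rational(1, 2))))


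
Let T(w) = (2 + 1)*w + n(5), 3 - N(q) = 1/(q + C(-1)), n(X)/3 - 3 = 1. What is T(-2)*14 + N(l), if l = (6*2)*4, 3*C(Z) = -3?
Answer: 4088/47 ≈ 86.979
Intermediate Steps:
n(X) = 12 (n(X) = 9 + 3*1 = 9 + 3 = 12)
C(Z) = -1 (C(Z) = (⅓)*(-3) = -1)
l = 48 (l = 12*4 = 48)
N(q) = 3 - 1/(-1 + q) (N(q) = 3 - 1/(q - 1) = 3 - 1/(-1 + q))
T(w) = 12 + 3*w (T(w) = (2 + 1)*w + 12 = 3*w + 12 = 12 + 3*w)
T(-2)*14 + N(l) = (12 + 3*(-2))*14 + (-4 + 3*48)/(-1 + 48) = (12 - 6)*14 + (-4 + 144)/47 = 6*14 + (1/47)*140 = 84 + 140/47 = 4088/47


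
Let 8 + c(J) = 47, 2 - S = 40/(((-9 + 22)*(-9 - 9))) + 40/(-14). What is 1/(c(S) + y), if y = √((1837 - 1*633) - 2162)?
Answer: 39/2479 - I*√958/2479 ≈ 0.015732 - 0.012486*I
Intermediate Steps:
y = I*√958 (y = √((1837 - 633) - 2162) = √(1204 - 2162) = √(-958) = I*√958 ≈ 30.952*I)
S = 4118/819 (S = 2 - (40/(((-9 + 22)*(-9 - 9))) + 40/(-14)) = 2 - (40/((13*(-18))) + 40*(-1/14)) = 2 - (40/(-234) - 20/7) = 2 - (40*(-1/234) - 20/7) = 2 - (-20/117 - 20/7) = 2 - 1*(-2480/819) = 2 + 2480/819 = 4118/819 ≈ 5.0281)
c(J) = 39 (c(J) = -8 + 47 = 39)
1/(c(S) + y) = 1/(39 + I*√958)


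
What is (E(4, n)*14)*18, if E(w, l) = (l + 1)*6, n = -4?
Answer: -4536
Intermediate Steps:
E(w, l) = 6 + 6*l (E(w, l) = (1 + l)*6 = 6 + 6*l)
(E(4, n)*14)*18 = ((6 + 6*(-4))*14)*18 = ((6 - 24)*14)*18 = -18*14*18 = -252*18 = -4536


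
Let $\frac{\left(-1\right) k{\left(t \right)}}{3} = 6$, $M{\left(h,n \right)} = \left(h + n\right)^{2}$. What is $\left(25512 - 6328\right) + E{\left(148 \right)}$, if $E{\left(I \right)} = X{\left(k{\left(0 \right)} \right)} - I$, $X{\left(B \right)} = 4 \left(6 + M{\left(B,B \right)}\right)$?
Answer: $24244$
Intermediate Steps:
$k{\left(t \right)} = -18$ ($k{\left(t \right)} = \left(-3\right) 6 = -18$)
$X{\left(B \right)} = 24 + 16 B^{2}$ ($X{\left(B \right)} = 4 \left(6 + \left(B + B\right)^{2}\right) = 4 \left(6 + \left(2 B\right)^{2}\right) = 4 \left(6 + 4 B^{2}\right) = 24 + 16 B^{2}$)
$E{\left(I \right)} = 5208 - I$ ($E{\left(I \right)} = \left(24 + 16 \left(-18\right)^{2}\right) - I = \left(24 + 16 \cdot 324\right) - I = \left(24 + 5184\right) - I = 5208 - I$)
$\left(25512 - 6328\right) + E{\left(148 \right)} = \left(25512 - 6328\right) + \left(5208 - 148\right) = 19184 + \left(5208 - 148\right) = 19184 + 5060 = 24244$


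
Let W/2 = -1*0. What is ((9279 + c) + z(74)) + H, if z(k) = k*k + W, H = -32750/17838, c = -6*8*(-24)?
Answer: 141858158/8919 ≈ 15905.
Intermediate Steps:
c = 1152 (c = -48*(-24) = 1152)
W = 0 (W = 2*(-1*0) = 2*0 = 0)
H = -16375/8919 (H = -32750*1/17838 = -16375/8919 ≈ -1.8360)
z(k) = k² (z(k) = k*k + 0 = k² + 0 = k²)
((9279 + c) + z(74)) + H = ((9279 + 1152) + 74²) - 16375/8919 = (10431 + 5476) - 16375/8919 = 15907 - 16375/8919 = 141858158/8919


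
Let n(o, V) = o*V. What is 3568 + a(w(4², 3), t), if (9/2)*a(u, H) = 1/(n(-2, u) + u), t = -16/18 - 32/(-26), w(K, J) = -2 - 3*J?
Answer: 353234/99 ≈ 3568.0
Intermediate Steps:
n(o, V) = V*o
t = 40/117 (t = -16*1/18 - 32*(-1/26) = -8/9 + 16/13 = 40/117 ≈ 0.34188)
a(u, H) = -2/(9*u) (a(u, H) = 2/(9*(u*(-2) + u)) = 2/(9*(-2*u + u)) = 2/(9*((-u))) = 2*(-1/u)/9 = -2/(9*u))
3568 + a(w(4², 3), t) = 3568 - 2/(9*(-2 - 3*3)) = 3568 - 2/(9*(-2 - 9)) = 3568 - 2/9/(-11) = 3568 - 2/9*(-1/11) = 3568 + 2/99 = 353234/99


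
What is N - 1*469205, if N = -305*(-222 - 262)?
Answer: -321585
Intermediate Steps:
N = 147620 (N = -305*(-484) = 147620)
N - 1*469205 = 147620 - 1*469205 = 147620 - 469205 = -321585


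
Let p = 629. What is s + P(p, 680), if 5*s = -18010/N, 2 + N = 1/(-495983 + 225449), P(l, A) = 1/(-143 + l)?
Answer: 473589786517/262959534 ≈ 1801.0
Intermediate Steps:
N = -541069/270534 (N = -2 + 1/(-495983 + 225449) = -2 + 1/(-270534) = -2 - 1/270534 = -541069/270534 ≈ -2.0000)
s = 974463468/541069 (s = (-18010/(-541069/270534))/5 = (-18010*(-270534/541069))/5 = (⅕)*(4872317340/541069) = 974463468/541069 ≈ 1801.0)
s + P(p, 680) = 974463468/541069 + 1/(-143 + 629) = 974463468/541069 + 1/486 = 473589786517/262959534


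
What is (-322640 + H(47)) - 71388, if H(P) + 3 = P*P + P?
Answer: -391775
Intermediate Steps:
H(P) = -3 + P + P**2 (H(P) = -3 + (P*P + P) = -3 + (P**2 + P) = -3 + (P + P**2) = -3 + P + P**2)
(-322640 + H(47)) - 71388 = (-322640 + (-3 + 47 + 47**2)) - 71388 = (-322640 + (-3 + 47 + 2209)) - 71388 = (-322640 + 2253) - 71388 = -320387 - 71388 = -391775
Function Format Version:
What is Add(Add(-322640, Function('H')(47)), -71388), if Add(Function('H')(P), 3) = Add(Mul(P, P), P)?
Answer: -391775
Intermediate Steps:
Function('H')(P) = Add(-3, P, Pow(P, 2)) (Function('H')(P) = Add(-3, Add(Mul(P, P), P)) = Add(-3, Add(Pow(P, 2), P)) = Add(-3, Add(P, Pow(P, 2))) = Add(-3, P, Pow(P, 2)))
Add(Add(-322640, Function('H')(47)), -71388) = Add(Add(-322640, Add(-3, 47, Pow(47, 2))), -71388) = Add(Add(-322640, Add(-3, 47, 2209)), -71388) = Add(Add(-322640, 2253), -71388) = Add(-320387, -71388) = -391775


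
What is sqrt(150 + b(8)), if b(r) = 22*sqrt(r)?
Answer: sqrt(150 + 44*sqrt(2)) ≈ 14.568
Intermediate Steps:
sqrt(150 + b(8)) = sqrt(150 + 22*sqrt(8)) = sqrt(150 + 22*(2*sqrt(2))) = sqrt(150 + 44*sqrt(2))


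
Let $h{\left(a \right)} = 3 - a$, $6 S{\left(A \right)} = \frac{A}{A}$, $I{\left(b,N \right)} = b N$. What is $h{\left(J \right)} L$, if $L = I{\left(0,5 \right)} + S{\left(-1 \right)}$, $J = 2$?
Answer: $\frac{1}{6} \approx 0.16667$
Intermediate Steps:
$I{\left(b,N \right)} = N b$
$S{\left(A \right)} = \frac{1}{6}$ ($S{\left(A \right)} = \frac{A \frac{1}{A}}{6} = \frac{1}{6} \cdot 1 = \frac{1}{6}$)
$L = \frac{1}{6}$ ($L = 5 \cdot 0 + \frac{1}{6} = 0 + \frac{1}{6} = \frac{1}{6} \approx 0.16667$)
$h{\left(J \right)} L = \left(3 - 2\right) \frac{1}{6} = 1 \cdot \frac{1}{6} = \frac{1}{6}$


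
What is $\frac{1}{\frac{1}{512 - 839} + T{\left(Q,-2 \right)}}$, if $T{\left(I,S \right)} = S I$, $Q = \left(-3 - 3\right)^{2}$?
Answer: $- \frac{327}{23545} \approx -0.013888$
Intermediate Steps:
$Q = 36$ ($Q = \left(-6\right)^{2} = 36$)
$T{\left(I,S \right)} = I S$
$\frac{1}{\frac{1}{512 - 839} + T{\left(Q,-2 \right)}} = \frac{1}{\frac{1}{512 - 839} + 36 \left(-2\right)} = \frac{1}{\frac{1}{-327} - 72} = \frac{1}{- \frac{1}{327} - 72} = \frac{1}{- \frac{23545}{327}} = - \frac{327}{23545}$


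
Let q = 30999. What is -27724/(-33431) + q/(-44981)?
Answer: 210725675/1503759811 ≈ 0.14013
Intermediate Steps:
-27724/(-33431) + q/(-44981) = -27724/(-33431) + 30999/(-44981) = -27724*(-1/33431) + 30999*(-1/44981) = 27724/33431 - 30999/44981 = 210725675/1503759811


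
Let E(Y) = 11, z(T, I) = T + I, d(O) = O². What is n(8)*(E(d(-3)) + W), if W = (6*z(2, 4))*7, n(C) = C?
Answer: 2104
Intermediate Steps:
z(T, I) = I + T
W = 252 (W = (6*(4 + 2))*7 = (6*6)*7 = 36*7 = 252)
n(8)*(E(d(-3)) + W) = 8*(11 + 252) = 8*263 = 2104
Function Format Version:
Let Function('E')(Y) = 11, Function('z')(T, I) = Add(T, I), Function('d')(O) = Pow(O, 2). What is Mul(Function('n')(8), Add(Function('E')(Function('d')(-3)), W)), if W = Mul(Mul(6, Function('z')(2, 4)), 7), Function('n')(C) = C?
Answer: 2104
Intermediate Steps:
Function('z')(T, I) = Add(I, T)
W = 252 (W = Mul(Mul(6, Add(4, 2)), 7) = Mul(Mul(6, 6), 7) = Mul(36, 7) = 252)
Mul(Function('n')(8), Add(Function('E')(Function('d')(-3)), W)) = Mul(8, Add(11, 252)) = Mul(8, 263) = 2104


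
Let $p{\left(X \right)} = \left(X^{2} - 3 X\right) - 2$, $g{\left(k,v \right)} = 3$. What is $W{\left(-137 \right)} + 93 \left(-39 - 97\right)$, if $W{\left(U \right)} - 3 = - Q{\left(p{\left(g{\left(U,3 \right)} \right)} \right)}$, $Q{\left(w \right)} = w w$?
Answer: $-12649$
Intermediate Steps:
$p{\left(X \right)} = -2 + X^{2} - 3 X$
$Q{\left(w \right)} = w^{2}$
$W{\left(U \right)} = -1$ ($W{\left(U \right)} = 3 - \left(-2 + 3^{2} - 9\right)^{2} = 3 - \left(-2 + 9 - 9\right)^{2} = 3 - \left(-2\right)^{2} = 3 - 4 = -1$)
$W{\left(-137 \right)} + 93 \left(-39 - 97\right) = -1 + 93 \left(-39 - 97\right) = -1 + 93 \left(-136\right) = -1 - 12648 = -12649$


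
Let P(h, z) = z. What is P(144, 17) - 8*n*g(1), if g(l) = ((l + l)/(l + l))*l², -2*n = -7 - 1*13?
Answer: -63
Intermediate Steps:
n = 10 (n = -(-7 - 1*13)/2 = -(-7 - 13)/2 = -½*(-20) = 10)
g(l) = l² (g(l) = ((2*l)/((2*l)))*l² = ((2*l)*(1/(2*l)))*l² = 1*l² = l²)
P(144, 17) - 8*n*g(1) = 17 - 8*10*1² = 17 - 80 = -63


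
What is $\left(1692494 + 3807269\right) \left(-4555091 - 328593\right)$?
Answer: $-26859104566892$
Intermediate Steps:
$\left(1692494 + 3807269\right) \left(-4555091 - 328593\right) = 5499763 \left(-4883684\right) = -26859104566892$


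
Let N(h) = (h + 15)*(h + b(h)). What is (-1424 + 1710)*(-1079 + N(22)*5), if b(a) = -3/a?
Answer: 848211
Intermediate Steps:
N(h) = (15 + h)*(h - 3/h) (N(h) = (h + 15)*(h - 3/h) = (15 + h)*(h - 3/h))
(-1424 + 1710)*(-1079 + N(22)*5) = (-1424 + 1710)*(-1079 + (-3 + 22**2 - 45/22 + 15*22)*5) = 286*(-1079 + (-3 + 484 - 45*1/22 + 330)*5) = 286*(-1079 + (-3 + 484 - 45/22 + 330)*5) = 286*(-1079 + (17797/22)*5) = 286*(-1079 + 88985/22) = 286*(65247/22) = 848211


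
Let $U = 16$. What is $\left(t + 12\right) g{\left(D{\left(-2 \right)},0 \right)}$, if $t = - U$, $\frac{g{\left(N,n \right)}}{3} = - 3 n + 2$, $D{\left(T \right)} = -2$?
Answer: $-24$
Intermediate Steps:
$g{\left(N,n \right)} = 6 - 9 n$ ($g{\left(N,n \right)} = 3 \left(- 3 n + 2\right) = 3 \left(2 - 3 n\right) = 6 - 9 n$)
$t = -16$ ($t = \left(-1\right) 16 = -16$)
$\left(t + 12\right) g{\left(D{\left(-2 \right)},0 \right)} = \left(-16 + 12\right) \left(6 - 0\right) = - 4 \left(6 + 0\right) = \left(-4\right) 6 = -24$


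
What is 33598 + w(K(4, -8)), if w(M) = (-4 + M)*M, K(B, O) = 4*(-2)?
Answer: 33694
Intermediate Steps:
K(B, O) = -8
w(M) = M*(-4 + M)
33598 + w(K(4, -8)) = 33598 - 8*(-4 - 8) = 33598 - 8*(-12) = 33598 + 96 = 33694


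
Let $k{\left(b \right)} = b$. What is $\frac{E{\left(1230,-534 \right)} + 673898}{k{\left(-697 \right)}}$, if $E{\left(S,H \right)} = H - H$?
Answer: $- \frac{673898}{697} \approx -966.86$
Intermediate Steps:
$E{\left(S,H \right)} = 0$
$\frac{E{\left(1230,-534 \right)} + 673898}{k{\left(-697 \right)}} = \frac{0 + 673898}{-697} = 673898 \left(- \frac{1}{697}\right) = - \frac{673898}{697}$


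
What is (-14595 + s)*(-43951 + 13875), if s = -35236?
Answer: 1498717156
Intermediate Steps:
(-14595 + s)*(-43951 + 13875) = (-14595 - 35236)*(-43951 + 13875) = -49831*(-30076) = 1498717156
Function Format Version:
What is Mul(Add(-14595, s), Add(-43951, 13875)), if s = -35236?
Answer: 1498717156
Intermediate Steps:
Mul(Add(-14595, s), Add(-43951, 13875)) = Mul(Add(-14595, -35236), Add(-43951, 13875)) = Mul(-49831, -30076) = 1498717156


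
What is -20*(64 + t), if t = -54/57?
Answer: -23960/19 ≈ -1261.1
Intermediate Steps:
t = -18/19 (t = -54*1/57 = -18/19 ≈ -0.94737)
-20*(64 + t) = -20*(64 - 18/19) = -20*1198/19 = -23960/19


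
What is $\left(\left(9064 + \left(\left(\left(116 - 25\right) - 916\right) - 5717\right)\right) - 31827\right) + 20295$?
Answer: $-9010$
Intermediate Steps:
$\left(\left(9064 + \left(\left(\left(116 - 25\right) - 916\right) - 5717\right)\right) - 31827\right) + 20295 = \left(\left(9064 + \left(\left(91 - 916\right) - 5717\right)\right) - 31827\right) + 20295 = \left(\left(9064 - 6542\right) - 31827\right) + 20295 = \left(2522 - 31827\right) + 20295 = -29305 + 20295 = -9010$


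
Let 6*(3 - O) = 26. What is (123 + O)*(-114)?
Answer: -13870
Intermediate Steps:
O = -4/3 (O = 3 - ⅙*26 = 3 - 13/3 = -4/3 ≈ -1.3333)
(123 + O)*(-114) = (123 - 4/3)*(-114) = (365/3)*(-114) = -13870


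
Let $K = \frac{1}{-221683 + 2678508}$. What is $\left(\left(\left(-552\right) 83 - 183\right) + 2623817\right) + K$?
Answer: $\frac{6333247707851}{2456825} \approx 2.5778 \cdot 10^{6}$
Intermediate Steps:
$K = \frac{1}{2456825} \approx 4.0703 \cdot 10^{-7}$
$\left(\left(\left(-552\right) 83 - 183\right) + 2623817\right) + K = \left(\left(\left(-552\right) 83 - 183\right) + 2623817\right) + \frac{1}{2456825} = \left(\left(-45816 - 183\right) + 2623817\right) + \frac{1}{2456825} = \left(-45999 + 2623817\right) + \frac{1}{2456825} = 2577818 + \frac{1}{2456825} = \frac{6333247707851}{2456825}$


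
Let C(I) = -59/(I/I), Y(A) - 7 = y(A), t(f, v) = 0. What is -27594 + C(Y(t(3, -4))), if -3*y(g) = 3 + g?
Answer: -27653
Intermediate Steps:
y(g) = -1 - g/3 (y(g) = -(3 + g)/3 = -1 - g/3)
Y(A) = 6 - A/3 (Y(A) = 7 + (-1 - A/3) = 6 - A/3)
C(I) = -59 (C(I) = -59/1 = -59*1 = -59)
-27594 + C(Y(t(3, -4))) = -27594 - 59 = -27653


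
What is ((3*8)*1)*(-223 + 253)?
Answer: 720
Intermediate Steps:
((3*8)*1)*(-223 + 253) = (24*1)*30 = 24*30 = 720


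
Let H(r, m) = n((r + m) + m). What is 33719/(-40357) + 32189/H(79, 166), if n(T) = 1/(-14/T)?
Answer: -18200579131/16586727 ≈ -1097.3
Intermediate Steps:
n(T) = -T/14
H(r, m) = -m/7 - r/14 (H(r, m) = -((r + m) + m)/14 = -((m + r) + m)/14 = -(r + 2*m)/14 = -m/7 - r/14)
33719/(-40357) + 32189/H(79, 166) = 33719/(-40357) + 32189/(-1/7*166 - 1/14*79) = 33719*(-1/40357) + 32189/(-166/7 - 79/14) = -33719/40357 + 32189/(-411/14) = -33719/40357 + 32189*(-14/411) = -33719/40357 - 450646/411 = -18200579131/16586727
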